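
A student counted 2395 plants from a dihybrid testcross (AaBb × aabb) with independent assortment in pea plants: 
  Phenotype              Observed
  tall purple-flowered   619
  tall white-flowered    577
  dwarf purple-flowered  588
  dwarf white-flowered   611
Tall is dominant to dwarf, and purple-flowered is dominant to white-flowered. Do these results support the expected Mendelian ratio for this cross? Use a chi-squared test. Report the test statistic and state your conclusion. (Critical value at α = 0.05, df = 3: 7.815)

A dihybrid testcross with independent assortment gives a 1:1:1:1 ratio.
The 1:1:1:1 ratio has 4 parts, so with N = 2395 the expected counts are:
  tall purple-flowered: 2395 × 1/4 = 598.75
  tall white-flowered: 2395 × 1/4 = 598.75
  dwarf purple-flowered: 2395 × 1/4 = 598.75
  dwarf white-flowered: 2395 × 1/4 = 598.75
χ² = Σ (O − E)² / E
  tall purple-flowered: (619 − 598.75)² / 598.75 = 0.6849
  tall white-flowered: (577 − 598.75)² / 598.75 = 0.7901
  dwarf purple-flowered: (588 − 598.75)² / 598.75 = 0.1930
  dwarf white-flowered: (611 − 598.75)² / 598.75 = 0.2506
χ² = 0.6849 + 0.7901 + 0.1930 + 0.2506 = 1.9186 ≈ 1.919
Degrees of freedom = 4 − 1 = 3; critical value at α = 0.05 is 7.815.
Since 1.919 < 7.815, we fail to reject the null hypothesis — the data are consistent with the 1:1:1:1 ratio.

1.919; consistent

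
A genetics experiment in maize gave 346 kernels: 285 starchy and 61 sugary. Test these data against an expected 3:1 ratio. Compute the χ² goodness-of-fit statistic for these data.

Expected counts for N = 346 under a 3:1 ratio (total parts = 4):
  starchy: 346 × 3/4 = 259.5
  sugary: 346 × 1/4 = 86.5
χ² = Σ (O − E)² / E
  starchy: (285 − 259.5)² / 259.5 = 2.5058
  sugary: (61 − 86.5)² / 86.5 = 7.5173
χ² = 2.5058 + 7.5173 = 10.0231 ≈ 10.023

10.023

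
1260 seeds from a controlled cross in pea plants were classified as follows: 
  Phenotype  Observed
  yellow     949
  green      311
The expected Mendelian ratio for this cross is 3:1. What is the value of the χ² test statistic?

Total ratio parts = 4. Expected numbers out of 1260:
  yellow: 1260 × 3/4 = 945
  green: 1260 × 1/4 = 315
χ² = Σ (O − E)² / E
  yellow: (949 − 945)² / 945 = 0.0169
  green: (311 − 315)² / 315 = 0.0508
χ² = 0.0169 + 0.0508 = 0.0677 ≈ 0.068

0.068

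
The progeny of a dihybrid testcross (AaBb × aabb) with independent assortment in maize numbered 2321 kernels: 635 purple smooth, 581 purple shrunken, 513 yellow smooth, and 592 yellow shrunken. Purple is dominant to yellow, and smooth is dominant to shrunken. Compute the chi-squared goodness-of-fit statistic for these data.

13.199

A dihybrid testcross with independent assortment gives a 1:1:1:1 ratio.
The 1:1:1:1 ratio has 4 parts, so with N = 2321 the expected counts are:
  purple smooth: 2321 × 1/4 = 580.25
  purple shrunken: 2321 × 1/4 = 580.25
  yellow smooth: 2321 × 1/4 = 580.25
  yellow shrunken: 2321 × 1/4 = 580.25
χ² = Σ (O − E)² / E
  purple smooth: (635 − 580.25)² / 580.25 = 5.1660
  purple shrunken: (581 − 580.25)² / 580.25 = 0.0010
  yellow smooth: (513 − 580.25)² / 580.25 = 7.7942
  yellow shrunken: (592 − 580.25)² / 580.25 = 0.2379
χ² = 5.1660 + 0.0010 + 7.7942 + 0.2379 = 13.1991 ≈ 13.199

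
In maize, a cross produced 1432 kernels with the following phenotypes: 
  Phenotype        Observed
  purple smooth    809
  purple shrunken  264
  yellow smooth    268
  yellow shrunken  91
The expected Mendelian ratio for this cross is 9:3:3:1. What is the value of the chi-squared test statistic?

0.117

Under the 9:3:3:1 hypothesis (Σ ratio = 16, N = 1432):
  purple smooth: 1432 × 9/16 = 805.5
  purple shrunken: 1432 × 3/16 = 268.5
  yellow smooth: 1432 × 3/16 = 268.5
  yellow shrunken: 1432 × 1/16 = 89.5
χ² = Σ (O − E)² / E
  purple smooth: (809 − 805.5)² / 805.5 = 0.0152
  purple shrunken: (264 − 268.5)² / 268.5 = 0.0754
  yellow smooth: (268 − 268.5)² / 268.5 = 0.0009
  yellow shrunken: (91 − 89.5)² / 89.5 = 0.0251
χ² = 0.0152 + 0.0754 + 0.0009 + 0.0251 = 0.1166 ≈ 0.117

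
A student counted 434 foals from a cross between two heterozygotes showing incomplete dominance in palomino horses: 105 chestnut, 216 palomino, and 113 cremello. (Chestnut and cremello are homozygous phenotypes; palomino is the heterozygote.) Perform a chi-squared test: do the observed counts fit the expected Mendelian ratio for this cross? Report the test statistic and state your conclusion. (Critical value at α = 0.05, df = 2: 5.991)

0.304; consistent

With incomplete dominance, a heterozygote × heterozygote cross gives a 1:2:1 phenotypic ratio.
Expected counts for N = 434 under a 1:2:1 ratio (total parts = 4):
  chestnut: 434 × 1/4 = 108.5
  palomino: 434 × 2/4 = 217
  cremello: 434 × 1/4 = 108.5
χ² = Σ (O − E)² / E
  chestnut: (105 − 108.5)² / 108.5 = 0.1129
  palomino: (216 − 217)² / 217 = 0.0046
  cremello: (113 − 108.5)² / 108.5 = 0.1866
χ² = 0.1129 + 0.0046 + 0.1866 = 0.3041 ≈ 0.304
Degrees of freedom = 3 − 1 = 2; critical value at α = 0.05 is 5.991.
Since 0.304 < 5.991, we fail to reject the null hypothesis — the data are consistent with the 1:2:1 ratio.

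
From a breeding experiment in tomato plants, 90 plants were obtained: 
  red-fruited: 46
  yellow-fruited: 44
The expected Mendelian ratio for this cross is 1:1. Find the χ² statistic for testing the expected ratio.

Under the 1:1 hypothesis (Σ ratio = 2, N = 90):
  red-fruited: 90 × 1/2 = 45
  yellow-fruited: 90 × 1/2 = 45
χ² = Σ (O − E)² / E
  red-fruited: (46 − 45)² / 45 = 0.0222
  yellow-fruited: (44 − 45)² / 45 = 0.0222
χ² = 0.0222 + 0.0222 = 0.0444 ≈ 0.044

0.044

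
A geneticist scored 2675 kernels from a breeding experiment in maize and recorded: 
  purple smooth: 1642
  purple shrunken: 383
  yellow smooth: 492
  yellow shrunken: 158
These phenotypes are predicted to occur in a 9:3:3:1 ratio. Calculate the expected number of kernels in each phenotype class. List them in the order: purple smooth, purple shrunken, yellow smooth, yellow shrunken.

1504.6875, 501.5625, 501.5625, 167.1875

The 9:3:3:1 ratio has 16 parts, so with N = 2675 the expected counts are:
  purple smooth: 2675 × 9/16 = 1504.6875
  purple shrunken: 2675 × 3/16 = 501.5625
  yellow smooth: 2675 × 3/16 = 501.5625
  yellow shrunken: 2675 × 1/16 = 167.1875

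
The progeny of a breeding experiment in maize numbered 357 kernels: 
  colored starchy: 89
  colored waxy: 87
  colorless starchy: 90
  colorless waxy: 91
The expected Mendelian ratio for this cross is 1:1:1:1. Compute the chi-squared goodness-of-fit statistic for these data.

Expected counts for N = 357 under a 1:1:1:1 ratio (total parts = 4):
  colored starchy: 357 × 1/4 = 89.25
  colored waxy: 357 × 1/4 = 89.25
  colorless starchy: 357 × 1/4 = 89.25
  colorless waxy: 357 × 1/4 = 89.25
χ² = Σ (O − E)² / E
  colored starchy: (89 − 89.25)² / 89.25 = 0.0007
  colored waxy: (87 − 89.25)² / 89.25 = 0.0567
  colorless starchy: (90 − 89.25)² / 89.25 = 0.0063
  colorless waxy: (91 − 89.25)² / 89.25 = 0.0343
χ² = 0.0007 + 0.0567 + 0.0063 + 0.0343 = 0.098

0.098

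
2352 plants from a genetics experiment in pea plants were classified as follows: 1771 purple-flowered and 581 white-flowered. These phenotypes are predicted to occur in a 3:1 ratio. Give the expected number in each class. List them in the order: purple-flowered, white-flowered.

1764, 588

Total ratio parts = 4. Expected numbers out of 2352:
  purple-flowered: 2352 × 3/4 = 1764
  white-flowered: 2352 × 1/4 = 588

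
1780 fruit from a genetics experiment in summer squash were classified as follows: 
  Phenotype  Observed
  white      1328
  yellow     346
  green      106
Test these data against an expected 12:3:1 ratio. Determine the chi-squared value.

The 12:3:1 ratio has 16 parts, so with N = 1780 the expected counts are:
  white: 1780 × 12/16 = 1335
  yellow: 1780 × 3/16 = 333.75
  green: 1780 × 1/16 = 111.25
χ² = Σ (O − E)² / E
  white: (1328 − 1335)² / 1335 = 0.0367
  yellow: (346 − 333.75)² / 333.75 = 0.4496
  green: (106 − 111.25)² / 111.25 = 0.2478
χ² = 0.0367 + 0.4496 + 0.2478 = 0.7341 ≈ 0.734

0.734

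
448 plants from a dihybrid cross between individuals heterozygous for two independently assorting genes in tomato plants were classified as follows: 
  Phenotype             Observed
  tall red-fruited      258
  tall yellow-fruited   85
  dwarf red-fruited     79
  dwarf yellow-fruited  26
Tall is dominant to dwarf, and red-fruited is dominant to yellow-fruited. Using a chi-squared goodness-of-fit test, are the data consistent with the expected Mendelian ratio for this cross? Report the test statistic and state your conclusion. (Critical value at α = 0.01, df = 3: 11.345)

A dihybrid F₂ with independent assortment and complete dominance at both loci gives a 9:3:3:1 phenotypic ratio.
Expected counts for N = 448 under a 9:3:3:1 ratio (total parts = 16):
  tall red-fruited: 448 × 9/16 = 252
  tall yellow-fruited: 448 × 3/16 = 84
  dwarf red-fruited: 448 × 3/16 = 84
  dwarf yellow-fruited: 448 × 1/16 = 28
χ² = Σ (O − E)² / E
  tall red-fruited: (258 − 252)² / 252 = 0.1429
  tall yellow-fruited: (85 − 84)² / 84 = 0.0119
  dwarf red-fruited: (79 − 84)² / 84 = 0.2976
  dwarf yellow-fruited: (26 − 28)² / 28 = 0.1429
χ² = 0.1429 + 0.0119 + 0.2976 + 0.1429 = 0.5953 ≈ 0.595
Degrees of freedom = 4 − 1 = 3; critical value at α = 0.01 is 11.345.
Since 0.595 < 11.345, we fail to reject the null hypothesis — the data are consistent with the 9:3:3:1 ratio.

0.595; consistent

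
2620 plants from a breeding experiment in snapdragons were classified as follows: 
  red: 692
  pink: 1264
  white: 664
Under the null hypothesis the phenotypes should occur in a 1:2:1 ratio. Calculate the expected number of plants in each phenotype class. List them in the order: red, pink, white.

Under the 1:2:1 hypothesis (Σ ratio = 4, N = 2620):
  red: 2620 × 1/4 = 655
  pink: 2620 × 2/4 = 1310
  white: 2620 × 1/4 = 655

655, 1310, 655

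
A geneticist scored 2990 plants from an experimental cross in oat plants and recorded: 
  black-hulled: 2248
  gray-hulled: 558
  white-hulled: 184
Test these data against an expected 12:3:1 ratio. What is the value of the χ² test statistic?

The 12:3:1 ratio has 16 parts, so with N = 2990 the expected counts are:
  black-hulled: 2990 × 12/16 = 2242.5
  gray-hulled: 2990 × 3/16 = 560.625
  white-hulled: 2990 × 1/16 = 186.875
χ² = Σ (O − E)² / E
  black-hulled: (2248 − 2242.5)² / 2242.5 = 0.0135
  gray-hulled: (558 − 560.625)² / 560.625 = 0.0123
  white-hulled: (184 − 186.875)² / 186.875 = 0.0442
χ² = 0.0135 + 0.0123 + 0.0442 = 0.070

0.070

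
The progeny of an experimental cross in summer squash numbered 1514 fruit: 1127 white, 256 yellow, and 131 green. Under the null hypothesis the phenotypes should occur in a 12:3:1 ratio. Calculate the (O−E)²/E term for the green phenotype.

The 12:3:1 ratio has 16 parts, so with N = 1514 the expected counts are:
  white: 1514 × 12/16 = 1135.5
  yellow: 1514 × 3/16 = 283.875
  green: 1514 × 1/16 = 94.625
Contribution of green: (131 − 94.625)² / 94.625 = 13.9830

13.983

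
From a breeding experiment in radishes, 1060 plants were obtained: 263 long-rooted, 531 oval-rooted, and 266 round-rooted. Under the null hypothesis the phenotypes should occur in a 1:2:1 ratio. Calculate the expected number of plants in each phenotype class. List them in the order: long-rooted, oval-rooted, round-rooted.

265, 530, 265

The 1:2:1 ratio has 4 parts, so with N = 1060 the expected counts are:
  long-rooted: 1060 × 1/4 = 265
  oval-rooted: 1060 × 2/4 = 530
  round-rooted: 1060 × 1/4 = 265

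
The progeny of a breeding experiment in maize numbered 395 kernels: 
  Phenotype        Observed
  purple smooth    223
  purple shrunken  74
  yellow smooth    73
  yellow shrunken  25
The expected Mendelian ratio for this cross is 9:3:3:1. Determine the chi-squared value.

Expected counts for N = 395 under a 9:3:3:1 ratio (total parts = 16):
  purple smooth: 395 × 9/16 = 222.1875
  purple shrunken: 395 × 3/16 = 74.0625
  yellow smooth: 395 × 3/16 = 74.0625
  yellow shrunken: 395 × 1/16 = 24.6875
χ² = Σ (O − E)² / E
  purple smooth: (223 − 222.1875)² / 222.1875 = 0.0030
  purple shrunken: (74 − 74.0625)² / 74.0625 = 0.0001
  yellow smooth: (73 − 74.0625)² / 74.0625 = 0.0152
  yellow shrunken: (25 − 24.6875)² / 24.6875 = 0.0040
χ² = 0.0030 + 0.0001 + 0.0152 + 0.0040 = 0.0223 ≈ 0.022

0.022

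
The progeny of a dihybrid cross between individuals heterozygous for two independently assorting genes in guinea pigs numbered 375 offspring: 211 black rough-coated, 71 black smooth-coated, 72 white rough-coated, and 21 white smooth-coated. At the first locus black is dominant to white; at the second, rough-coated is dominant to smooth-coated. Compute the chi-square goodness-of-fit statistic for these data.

A dihybrid F₂ with independent assortment and complete dominance at both loci gives a 9:3:3:1 phenotypic ratio.
Total ratio parts = 16. Expected numbers out of 375:
  black rough-coated: 375 × 9/16 = 210.9375
  black smooth-coated: 375 × 3/16 = 70.3125
  white rough-coated: 375 × 3/16 = 70.3125
  white smooth-coated: 375 × 1/16 = 23.4375
χ² = Σ (O − E)² / E
  black rough-coated: (211 − 210.9375)² / 210.9375 = 0.0000
  black smooth-coated: (71 − 70.3125)² / 70.3125 = 0.0067
  white rough-coated: (72 − 70.3125)² / 70.3125 = 0.0405
  white smooth-coated: (21 − 23.4375)² / 23.4375 = 0.2535
χ² = 0.0000 + 0.0067 + 0.0405 + 0.2535 = 0.3007 ≈ 0.301

0.301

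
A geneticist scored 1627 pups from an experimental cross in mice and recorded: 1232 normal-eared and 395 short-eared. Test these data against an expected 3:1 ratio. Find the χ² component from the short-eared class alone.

0.339

Total ratio parts = 4. Expected numbers out of 1627:
  normal-eared: 1627 × 3/4 = 1220.25
  short-eared: 1627 × 1/4 = 406.75
Contribution of short-eared: (395 − 406.75)² / 406.75 = 0.3394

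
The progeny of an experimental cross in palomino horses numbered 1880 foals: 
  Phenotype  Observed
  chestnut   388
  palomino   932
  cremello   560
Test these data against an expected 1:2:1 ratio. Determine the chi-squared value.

The 1:2:1 ratio has 4 parts, so with N = 1880 the expected counts are:
  chestnut: 1880 × 1/4 = 470
  palomino: 1880 × 2/4 = 940
  cremello: 1880 × 1/4 = 470
χ² = Σ (O − E)² / E
  chestnut: (388 − 470)² / 470 = 14.3064
  palomino: (932 − 940)² / 940 = 0.0681
  cremello: (560 − 470)² / 470 = 17.2340
χ² = 14.3064 + 0.0681 + 17.2340 = 31.6085 ≈ 31.609

31.609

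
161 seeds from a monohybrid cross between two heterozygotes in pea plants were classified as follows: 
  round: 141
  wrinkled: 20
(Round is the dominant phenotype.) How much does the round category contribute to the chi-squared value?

For a monohybrid cross between heterozygotes with complete dominance, the expected phenotypic ratio is 3:1.
The 3:1 ratio has 4 parts, so with N = 161 the expected counts are:
  round: 161 × 3/4 = 120.75
  wrinkled: 161 × 1/4 = 40.25
Contribution of round: (141 − 120.75)² / 120.75 = 3.3960

3.396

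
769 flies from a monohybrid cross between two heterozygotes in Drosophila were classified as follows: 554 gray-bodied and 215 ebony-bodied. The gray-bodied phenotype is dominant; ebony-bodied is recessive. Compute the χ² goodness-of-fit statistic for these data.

3.590

For a monohybrid cross between heterozygotes with complete dominance, the expected phenotypic ratio is 3:1.
Total ratio parts = 4. Expected numbers out of 769:
  gray-bodied: 769 × 3/4 = 576.75
  ebony-bodied: 769 × 1/4 = 192.25
χ² = Σ (O − E)² / E
  gray-bodied: (554 − 576.75)² / 576.75 = 0.8974
  ebony-bodied: (215 − 192.25)² / 192.25 = 2.6921
χ² = 0.8974 + 2.6921 = 3.5895 ≈ 3.590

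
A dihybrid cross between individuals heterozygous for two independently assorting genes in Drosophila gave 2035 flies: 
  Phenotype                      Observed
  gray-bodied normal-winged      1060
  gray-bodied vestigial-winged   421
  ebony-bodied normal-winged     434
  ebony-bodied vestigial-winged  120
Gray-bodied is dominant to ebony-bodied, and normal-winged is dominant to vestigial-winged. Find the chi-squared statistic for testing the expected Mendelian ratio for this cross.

17.954

A dihybrid F₂ with independent assortment and complete dominance at both loci gives a 9:3:3:1 phenotypic ratio.
Expected counts for N = 2035 under a 9:3:3:1 ratio (total parts = 16):
  gray-bodied normal-winged: 2035 × 9/16 = 1144.6875
  gray-bodied vestigial-winged: 2035 × 3/16 = 381.5625
  ebony-bodied normal-winged: 2035 × 3/16 = 381.5625
  ebony-bodied vestigial-winged: 2035 × 1/16 = 127.1875
χ² = Σ (O − E)² / E
  gray-bodied normal-winged: (1060 − 1144.6875)² / 1144.6875 = 6.2654
  gray-bodied vestigial-winged: (421 − 381.5625)² / 381.5625 = 4.0762
  ebony-bodied normal-winged: (434 − 381.5625)² / 381.5625 = 7.2064
  ebony-bodied vestigial-winged: (120 − 127.1875)² / 127.1875 = 0.4062
χ² = 6.2654 + 4.0762 + 7.2064 + 0.4062 = 17.9542 ≈ 17.954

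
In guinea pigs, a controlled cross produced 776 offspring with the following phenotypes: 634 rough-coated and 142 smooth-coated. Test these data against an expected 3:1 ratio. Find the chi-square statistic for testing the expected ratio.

Under the 3:1 hypothesis (Σ ratio = 4, N = 776):
  rough-coated: 776 × 3/4 = 582
  smooth-coated: 776 × 1/4 = 194
χ² = Σ (O − E)² / E
  rough-coated: (634 − 582)² / 582 = 4.6460
  smooth-coated: (142 − 194)² / 194 = 13.9381
χ² = 4.6460 + 13.9381 = 18.5841 ≈ 18.584

18.584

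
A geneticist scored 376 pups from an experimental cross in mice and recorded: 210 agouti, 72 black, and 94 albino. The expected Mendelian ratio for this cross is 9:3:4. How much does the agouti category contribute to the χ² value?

Under the 9:3:4 hypothesis (Σ ratio = 16, N = 376):
  agouti: 376 × 9/16 = 211.5
  black: 376 × 3/16 = 70.5
  albino: 376 × 4/16 = 94
Contribution of agouti: (210 − 211.5)² / 211.5 = 0.0106

0.011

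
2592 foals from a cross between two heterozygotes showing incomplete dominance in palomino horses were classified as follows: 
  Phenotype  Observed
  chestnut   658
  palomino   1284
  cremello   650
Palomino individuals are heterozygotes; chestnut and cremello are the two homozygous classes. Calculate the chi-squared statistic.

With incomplete dominance, a heterozygote × heterozygote cross gives a 1:2:1 phenotypic ratio.
Under the 1:2:1 hypothesis (Σ ratio = 4, N = 2592):
  chestnut: 2592 × 1/4 = 648
  palomino: 2592 × 2/4 = 1296
  cremello: 2592 × 1/4 = 648
χ² = Σ (O − E)² / E
  chestnut: (658 − 648)² / 648 = 0.1543
  palomino: (1284 − 1296)² / 1296 = 0.1111
  cremello: (650 − 648)² / 648 = 0.0062
χ² = 0.1543 + 0.1111 + 0.0062 = 0.2716 ≈ 0.272

0.272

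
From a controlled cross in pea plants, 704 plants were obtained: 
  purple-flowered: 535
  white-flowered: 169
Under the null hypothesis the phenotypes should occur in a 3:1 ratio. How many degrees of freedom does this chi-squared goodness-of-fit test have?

A goodness-of-fit test with 2 phenotype classes has df = 2 − 1 = 1.

1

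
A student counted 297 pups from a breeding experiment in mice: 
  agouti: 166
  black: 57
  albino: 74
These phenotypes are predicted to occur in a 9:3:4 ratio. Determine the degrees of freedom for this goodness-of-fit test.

A goodness-of-fit test with 3 phenotype classes has df = 3 − 1 = 2.

2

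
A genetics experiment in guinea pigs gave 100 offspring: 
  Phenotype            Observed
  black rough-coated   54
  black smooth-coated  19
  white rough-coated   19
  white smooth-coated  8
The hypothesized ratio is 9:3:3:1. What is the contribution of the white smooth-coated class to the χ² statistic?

Under the 9:3:3:1 hypothesis (Σ ratio = 16, N = 100):
  black rough-coated: 100 × 9/16 = 56.25
  black smooth-coated: 100 × 3/16 = 18.75
  white rough-coated: 100 × 3/16 = 18.75
  white smooth-coated: 100 × 1/16 = 6.25
Contribution of white smooth-coated: (8 − 6.25)² / 6.25 = 0.4900

0.490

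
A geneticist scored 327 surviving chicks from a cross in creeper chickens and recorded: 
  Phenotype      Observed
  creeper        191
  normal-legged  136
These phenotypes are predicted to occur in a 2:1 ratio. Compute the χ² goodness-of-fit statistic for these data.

Under the 2:1 hypothesis (Σ ratio = 3, N = 327):
  creeper: 327 × 2/3 = 218
  normal-legged: 327 × 1/3 = 109
χ² = Σ (O − E)² / E
  creeper: (191 − 218)² / 218 = 3.3440
  normal-legged: (136 − 109)² / 109 = 6.6881
χ² = 3.3440 + 6.6881 = 10.0321 ≈ 10.032

10.032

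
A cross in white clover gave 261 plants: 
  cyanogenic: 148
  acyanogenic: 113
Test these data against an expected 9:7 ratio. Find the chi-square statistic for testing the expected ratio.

0.022

Total ratio parts = 16. Expected numbers out of 261:
  cyanogenic: 261 × 9/16 = 146.8125
  acyanogenic: 261 × 7/16 = 114.1875
χ² = Σ (O − E)² / E
  cyanogenic: (148 − 146.8125)² / 146.8125 = 0.0096
  acyanogenic: (113 − 114.1875)² / 114.1875 = 0.0123
χ² = 0.0096 + 0.0123 = 0.0219 ≈ 0.022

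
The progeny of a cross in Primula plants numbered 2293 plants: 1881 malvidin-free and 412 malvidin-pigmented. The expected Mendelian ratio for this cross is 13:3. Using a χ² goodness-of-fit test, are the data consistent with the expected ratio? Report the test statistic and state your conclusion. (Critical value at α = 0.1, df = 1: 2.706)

0.921; consistent

Total ratio parts = 16. Expected numbers out of 2293:
  malvidin-free: 2293 × 13/16 = 1863.0625
  malvidin-pigmented: 2293 × 3/16 = 429.9375
χ² = Σ (O − E)² / E
  malvidin-free: (1881 − 1863.0625)² / 1863.0625 = 0.1727
  malvidin-pigmented: (412 − 429.9375)² / 429.9375 = 0.7484
χ² = 0.1727 + 0.7484 = 0.9211 ≈ 0.921
Degrees of freedom = 2 − 1 = 1; critical value at α = 0.1 is 2.706.
Since 0.921 < 2.706, we fail to reject the null hypothesis — the data are consistent with the 13:3 ratio.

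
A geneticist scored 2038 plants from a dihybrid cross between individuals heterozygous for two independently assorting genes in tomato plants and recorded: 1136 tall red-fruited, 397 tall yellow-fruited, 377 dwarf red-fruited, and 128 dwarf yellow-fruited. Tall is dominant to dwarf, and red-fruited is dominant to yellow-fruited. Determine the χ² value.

A dihybrid F₂ with independent assortment and complete dominance at both loci gives a 9:3:3:1 phenotypic ratio.
Total ratio parts = 16. Expected numbers out of 2038:
  tall red-fruited: 2038 × 9/16 = 1146.375
  tall yellow-fruited: 2038 × 3/16 = 382.125
  dwarf red-fruited: 2038 × 3/16 = 382.125
  dwarf yellow-fruited: 2038 × 1/16 = 127.375
χ² = Σ (O − E)² / E
  tall red-fruited: (1136 − 1146.375)² / 1146.375 = 0.0939
  tall yellow-fruited: (397 − 382.125)² / 382.125 = 0.5790
  dwarf red-fruited: (377 − 382.125)² / 382.125 = 0.0687
  dwarf yellow-fruited: (128 − 127.375)² / 127.375 = 0.0031
χ² = 0.0939 + 0.5790 + 0.0687 + 0.0031 = 0.7447 ≈ 0.745

0.745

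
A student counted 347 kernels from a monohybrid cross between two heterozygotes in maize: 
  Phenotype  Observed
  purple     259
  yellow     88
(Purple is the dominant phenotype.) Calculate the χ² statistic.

For a monohybrid cross between heterozygotes with complete dominance, the expected phenotypic ratio is 3:1.
Under the 3:1 hypothesis (Σ ratio = 4, N = 347):
  purple: 347 × 3/4 = 260.25
  yellow: 347 × 1/4 = 86.75
χ² = Σ (O − E)² / E
  purple: (259 − 260.25)² / 260.25 = 0.0060
  yellow: (88 − 86.75)² / 86.75 = 0.0180
χ² = 0.0060 + 0.0180 = 0.024

0.024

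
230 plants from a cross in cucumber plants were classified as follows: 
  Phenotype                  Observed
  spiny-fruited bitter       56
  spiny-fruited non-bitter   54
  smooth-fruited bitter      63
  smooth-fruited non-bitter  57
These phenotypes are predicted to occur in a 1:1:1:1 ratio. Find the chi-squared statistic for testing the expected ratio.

Expected counts for N = 230 under a 1:1:1:1 ratio (total parts = 4):
  spiny-fruited bitter: 230 × 1/4 = 57.5
  spiny-fruited non-bitter: 230 × 1/4 = 57.5
  smooth-fruited bitter: 230 × 1/4 = 57.5
  smooth-fruited non-bitter: 230 × 1/4 = 57.5
χ² = Σ (O − E)² / E
  spiny-fruited bitter: (56 − 57.5)² / 57.5 = 0.0391
  spiny-fruited non-bitter: (54 − 57.5)² / 57.5 = 0.2130
  smooth-fruited bitter: (63 − 57.5)² / 57.5 = 0.5261
  smooth-fruited non-bitter: (57 − 57.5)² / 57.5 = 0.0043
χ² = 0.0391 + 0.2130 + 0.5261 + 0.0043 = 0.7825 ≈ 0.783

0.783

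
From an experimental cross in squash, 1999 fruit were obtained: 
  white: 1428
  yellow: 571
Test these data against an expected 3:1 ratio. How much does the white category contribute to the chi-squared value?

The 3:1 ratio has 4 parts, so with N = 1999 the expected counts are:
  white: 1999 × 3/4 = 1499.25
  yellow: 1999 × 1/4 = 499.75
Contribution of white: (1428 − 1499.25)² / 1499.25 = 3.3861

3.386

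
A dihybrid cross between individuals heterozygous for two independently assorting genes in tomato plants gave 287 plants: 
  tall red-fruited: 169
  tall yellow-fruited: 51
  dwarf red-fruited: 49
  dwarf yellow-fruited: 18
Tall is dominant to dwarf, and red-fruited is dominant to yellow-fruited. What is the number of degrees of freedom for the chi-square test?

A dihybrid F₂ with independent assortment and complete dominance at both loci gives a 9:3:3:1 phenotypic ratio.
A goodness-of-fit test with 4 phenotype classes has df = 4 − 1 = 3.

3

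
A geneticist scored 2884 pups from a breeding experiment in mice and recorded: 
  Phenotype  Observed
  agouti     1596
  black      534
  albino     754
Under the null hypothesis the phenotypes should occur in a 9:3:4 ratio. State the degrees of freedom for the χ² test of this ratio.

2

A goodness-of-fit test with 3 phenotype classes has df = 3 − 1 = 2.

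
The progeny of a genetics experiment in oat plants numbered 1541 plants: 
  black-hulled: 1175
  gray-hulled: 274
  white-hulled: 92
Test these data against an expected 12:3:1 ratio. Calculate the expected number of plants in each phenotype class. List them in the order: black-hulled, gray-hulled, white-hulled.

1155.75, 288.9375, 96.3125

Under the 12:3:1 hypothesis (Σ ratio = 16, N = 1541):
  black-hulled: 1541 × 12/16 = 1155.75
  gray-hulled: 1541 × 3/16 = 288.9375
  white-hulled: 1541 × 1/16 = 96.3125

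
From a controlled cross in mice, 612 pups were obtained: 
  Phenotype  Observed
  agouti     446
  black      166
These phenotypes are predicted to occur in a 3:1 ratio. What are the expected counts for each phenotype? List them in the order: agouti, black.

Under the 3:1 hypothesis (Σ ratio = 4, N = 612):
  agouti: 612 × 3/4 = 459
  black: 612 × 1/4 = 153

459, 153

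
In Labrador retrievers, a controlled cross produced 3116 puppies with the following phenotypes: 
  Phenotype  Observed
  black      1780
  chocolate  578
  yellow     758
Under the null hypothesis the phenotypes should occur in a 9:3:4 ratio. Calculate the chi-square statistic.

Total ratio parts = 16. Expected numbers out of 3116:
  black: 3116 × 9/16 = 1752.75
  chocolate: 3116 × 3/16 = 584.25
  yellow: 3116 × 4/16 = 779
χ² = Σ (O − E)² / E
  black: (1780 − 1752.75)² / 1752.75 = 0.4237
  chocolate: (578 − 584.25)² / 584.25 = 0.0669
  yellow: (758 − 779)² / 779 = 0.5661
χ² = 0.4237 + 0.0669 + 0.5661 = 1.0567 ≈ 1.057

1.057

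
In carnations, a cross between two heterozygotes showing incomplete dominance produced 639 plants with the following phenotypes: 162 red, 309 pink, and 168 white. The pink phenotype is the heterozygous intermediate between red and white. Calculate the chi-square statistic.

With incomplete dominance, a heterozygote × heterozygote cross gives a 1:2:1 phenotypic ratio.
Total ratio parts = 4. Expected numbers out of 639:
  red: 639 × 1/4 = 159.75
  pink: 639 × 2/4 = 319.5
  white: 639 × 1/4 = 159.75
χ² = Σ (O − E)² / E
  red: (162 − 159.75)² / 159.75 = 0.0317
  pink: (309 − 319.5)² / 319.5 = 0.3451
  white: (168 − 159.75)² / 159.75 = 0.4261
χ² = 0.0317 + 0.3451 + 0.4261 = 0.8029 ≈ 0.803

0.803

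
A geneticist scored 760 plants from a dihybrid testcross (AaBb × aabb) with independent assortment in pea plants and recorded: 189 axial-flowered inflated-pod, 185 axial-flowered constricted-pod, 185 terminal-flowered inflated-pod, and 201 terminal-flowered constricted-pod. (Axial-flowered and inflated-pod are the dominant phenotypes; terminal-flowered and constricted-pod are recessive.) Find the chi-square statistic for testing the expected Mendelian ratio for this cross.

A dihybrid testcross with independent assortment gives a 1:1:1:1 ratio.
Total ratio parts = 4. Expected numbers out of 760:
  axial-flowered inflated-pod: 760 × 1/4 = 190
  axial-flowered constricted-pod: 760 × 1/4 = 190
  terminal-flowered inflated-pod: 760 × 1/4 = 190
  terminal-flowered constricted-pod: 760 × 1/4 = 190
χ² = Σ (O − E)² / E
  axial-flowered inflated-pod: (189 − 190)² / 190 = 0.0053
  axial-flowered constricted-pod: (185 − 190)² / 190 = 0.1316
  terminal-flowered inflated-pod: (185 − 190)² / 190 = 0.1316
  terminal-flowered constricted-pod: (201 − 190)² / 190 = 0.6368
χ² = 0.0053 + 0.1316 + 0.1316 + 0.6368 = 0.9053 ≈ 0.905

0.905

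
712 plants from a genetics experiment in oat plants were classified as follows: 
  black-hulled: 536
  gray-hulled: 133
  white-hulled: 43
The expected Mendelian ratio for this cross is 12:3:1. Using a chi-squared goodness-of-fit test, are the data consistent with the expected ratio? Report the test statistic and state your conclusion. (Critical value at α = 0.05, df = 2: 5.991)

Under the 12:3:1 hypothesis (Σ ratio = 16, N = 712):
  black-hulled: 712 × 12/16 = 534
  gray-hulled: 712 × 3/16 = 133.5
  white-hulled: 712 × 1/16 = 44.5
χ² = Σ (O − E)² / E
  black-hulled: (536 − 534)² / 534 = 0.0075
  gray-hulled: (133 − 133.5)² / 133.5 = 0.0019
  white-hulled: (43 − 44.5)² / 44.5 = 0.0506
χ² = 0.0075 + 0.0019 + 0.0506 = 0.060
Degrees of freedom = 3 − 1 = 2; critical value at α = 0.05 is 5.991.
Since 0.060 < 5.991, we fail to reject the null hypothesis — the data are consistent with the 12:3:1 ratio.

0.060; consistent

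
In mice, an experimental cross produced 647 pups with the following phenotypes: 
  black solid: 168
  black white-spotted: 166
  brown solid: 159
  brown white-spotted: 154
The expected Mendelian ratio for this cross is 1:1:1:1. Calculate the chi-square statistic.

The 1:1:1:1 ratio has 4 parts, so with N = 647 the expected counts are:
  black solid: 647 × 1/4 = 161.75
  black white-spotted: 647 × 1/4 = 161.75
  brown solid: 647 × 1/4 = 161.75
  brown white-spotted: 647 × 1/4 = 161.75
χ² = Σ (O − E)² / E
  black solid: (168 − 161.75)² / 161.75 = 0.2415
  black white-spotted: (166 − 161.75)² / 161.75 = 0.1117
  brown solid: (159 − 161.75)² / 161.75 = 0.0468
  brown white-spotted: (154 − 161.75)² / 161.75 = 0.3713
χ² = 0.2415 + 0.1117 + 0.0468 + 0.3713 = 0.7713 ≈ 0.771

0.771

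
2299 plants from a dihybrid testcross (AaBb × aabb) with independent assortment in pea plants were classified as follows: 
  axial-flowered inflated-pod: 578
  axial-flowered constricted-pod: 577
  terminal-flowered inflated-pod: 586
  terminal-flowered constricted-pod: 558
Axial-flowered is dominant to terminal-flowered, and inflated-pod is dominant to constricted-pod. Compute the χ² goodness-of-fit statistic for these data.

A dihybrid testcross with independent assortment gives a 1:1:1:1 ratio.
The 1:1:1:1 ratio has 4 parts, so with N = 2299 the expected counts are:
  axial-flowered inflated-pod: 2299 × 1/4 = 574.75
  axial-flowered constricted-pod: 2299 × 1/4 = 574.75
  terminal-flowered inflated-pod: 2299 × 1/4 = 574.75
  terminal-flowered constricted-pod: 2299 × 1/4 = 574.75
χ² = Σ (O − E)² / E
  axial-flowered inflated-pod: (578 − 574.75)² / 574.75 = 0.0184
  axial-flowered constricted-pod: (577 − 574.75)² / 574.75 = 0.0088
  terminal-flowered inflated-pod: (586 − 574.75)² / 574.75 = 0.2202
  terminal-flowered constricted-pod: (558 − 574.75)² / 574.75 = 0.4881
χ² = 0.0184 + 0.0088 + 0.2202 + 0.4881 = 0.7355 ≈ 0.736

0.736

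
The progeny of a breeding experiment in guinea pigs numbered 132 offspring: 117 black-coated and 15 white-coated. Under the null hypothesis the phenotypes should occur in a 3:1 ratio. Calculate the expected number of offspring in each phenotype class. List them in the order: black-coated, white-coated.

Under the 3:1 hypothesis (Σ ratio = 4, N = 132):
  black-coated: 132 × 3/4 = 99
  white-coated: 132 × 1/4 = 33

99, 33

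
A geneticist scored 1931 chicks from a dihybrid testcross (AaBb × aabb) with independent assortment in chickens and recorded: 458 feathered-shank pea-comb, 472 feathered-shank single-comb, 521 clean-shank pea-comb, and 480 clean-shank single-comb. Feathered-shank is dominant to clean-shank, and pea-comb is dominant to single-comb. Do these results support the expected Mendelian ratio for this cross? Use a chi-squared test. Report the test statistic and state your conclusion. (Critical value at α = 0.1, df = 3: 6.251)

A dihybrid testcross with independent assortment gives a 1:1:1:1 ratio.
Total ratio parts = 4. Expected numbers out of 1931:
  feathered-shank pea-comb: 1931 × 1/4 = 482.75
  feathered-shank single-comb: 1931 × 1/4 = 482.75
  clean-shank pea-comb: 1931 × 1/4 = 482.75
  clean-shank single-comb: 1931 × 1/4 = 482.75
χ² = Σ (O − E)² / E
  feathered-shank pea-comb: (458 − 482.75)² / 482.75 = 1.2689
  feathered-shank single-comb: (472 − 482.75)² / 482.75 = 0.2394
  clean-shank pea-comb: (521 − 482.75)² / 482.75 = 3.0307
  clean-shank single-comb: (480 − 482.75)² / 482.75 = 0.0157
χ² = 1.2689 + 0.2394 + 3.0307 + 0.0157 = 4.5547 ≈ 4.555
Degrees of freedom = 4 − 1 = 3; critical value at α = 0.1 is 6.251.
Since 4.555 < 6.251, we fail to reject the null hypothesis — the data are consistent with the 1:1:1:1 ratio.

4.555; consistent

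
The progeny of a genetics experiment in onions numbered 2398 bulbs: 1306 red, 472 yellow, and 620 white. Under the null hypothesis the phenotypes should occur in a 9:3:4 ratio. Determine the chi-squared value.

Under the 9:3:4 hypothesis (Σ ratio = 16, N = 2398):
  red: 2398 × 9/16 = 1348.875
  yellow: 2398 × 3/16 = 449.625
  white: 2398 × 4/16 = 599.5
χ² = Σ (O − E)² / E
  red: (1306 − 1348.875)² / 1348.875 = 1.3628
  yellow: (472 − 449.625)² / 449.625 = 1.1135
  white: (620 − 599.5)² / 599.5 = 0.7010
χ² = 1.3628 + 1.1135 + 0.7010 = 3.1773 ≈ 3.177

3.177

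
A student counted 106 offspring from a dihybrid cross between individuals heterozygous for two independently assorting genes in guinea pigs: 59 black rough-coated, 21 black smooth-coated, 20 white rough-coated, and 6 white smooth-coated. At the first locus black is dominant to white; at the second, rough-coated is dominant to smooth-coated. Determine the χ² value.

0.130

A dihybrid F₂ with independent assortment and complete dominance at both loci gives a 9:3:3:1 phenotypic ratio.
Expected counts for N = 106 under a 9:3:3:1 ratio (total parts = 16):
  black rough-coated: 106 × 9/16 = 59.625
  black smooth-coated: 106 × 3/16 = 19.875
  white rough-coated: 106 × 3/16 = 19.875
  white smooth-coated: 106 × 1/16 = 6.625
χ² = Σ (O − E)² / E
  black rough-coated: (59 − 59.625)² / 59.625 = 0.0066
  black smooth-coated: (21 − 19.875)² / 19.875 = 0.0637
  white rough-coated: (20 − 19.875)² / 19.875 = 0.0008
  white smooth-coated: (6 − 6.625)² / 6.625 = 0.0590
χ² = 0.0066 + 0.0637 + 0.0008 + 0.0590 = 0.1301 ≈ 0.130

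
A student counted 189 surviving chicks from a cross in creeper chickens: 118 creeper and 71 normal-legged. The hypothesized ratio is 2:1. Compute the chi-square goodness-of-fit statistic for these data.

1.524

Total ratio parts = 3. Expected numbers out of 189:
  creeper: 189 × 2/3 = 126
  normal-legged: 189 × 1/3 = 63
χ² = Σ (O − E)² / E
  creeper: (118 − 126)² / 126 = 0.5079
  normal-legged: (71 − 63)² / 63 = 1.0159
χ² = 0.5079 + 1.0159 = 1.5238 ≈ 1.524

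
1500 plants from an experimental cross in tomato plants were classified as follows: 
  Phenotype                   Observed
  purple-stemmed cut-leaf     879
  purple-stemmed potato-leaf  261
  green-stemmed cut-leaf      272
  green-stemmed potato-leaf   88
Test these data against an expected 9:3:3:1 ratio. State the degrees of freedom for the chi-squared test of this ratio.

A goodness-of-fit test with 4 phenotype classes has df = 4 − 1 = 3.

3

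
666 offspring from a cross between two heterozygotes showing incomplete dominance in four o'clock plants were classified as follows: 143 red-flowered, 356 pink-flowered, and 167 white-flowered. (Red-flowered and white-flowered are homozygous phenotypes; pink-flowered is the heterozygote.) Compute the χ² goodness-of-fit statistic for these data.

With incomplete dominance, a heterozygote × heterozygote cross gives a 1:2:1 phenotypic ratio.
The 1:2:1 ratio has 4 parts, so with N = 666 the expected counts are:
  red-flowered: 666 × 1/4 = 166.5
  pink-flowered: 666 × 2/4 = 333
  white-flowered: 666 × 1/4 = 166.5
χ² = Σ (O − E)² / E
  red-flowered: (143 − 166.5)² / 166.5 = 3.3168
  pink-flowered: (356 − 333)² / 333 = 1.5886
  white-flowered: (167 − 166.5)² / 166.5 = 0.0015
χ² = 3.3168 + 1.5886 + 0.0015 = 4.9069 ≈ 4.907

4.907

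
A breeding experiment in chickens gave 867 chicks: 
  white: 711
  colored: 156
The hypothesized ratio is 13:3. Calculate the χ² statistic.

Under the 13:3 hypothesis (Σ ratio = 16, N = 867):
  white: 867 × 13/16 = 704.4375
  colored: 867 × 3/16 = 162.5625
χ² = Σ (O − E)² / E
  white: (711 − 704.4375)² / 704.4375 = 0.0611
  colored: (156 − 162.5625)² / 162.5625 = 0.2649
χ² = 0.0611 + 0.2649 = 0.326

0.326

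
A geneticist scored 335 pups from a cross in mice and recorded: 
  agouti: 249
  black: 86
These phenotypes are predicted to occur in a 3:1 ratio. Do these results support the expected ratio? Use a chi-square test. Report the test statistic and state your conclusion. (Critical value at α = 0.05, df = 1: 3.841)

0.081; consistent

The 3:1 ratio has 4 parts, so with N = 335 the expected counts are:
  agouti: 335 × 3/4 = 251.25
  black: 335 × 1/4 = 83.75
χ² = Σ (O − E)² / E
  agouti: (249 − 251.25)² / 251.25 = 0.0201
  black: (86 − 83.75)² / 83.75 = 0.0604
χ² = 0.0201 + 0.0604 = 0.0805 ≈ 0.081
Degrees of freedom = 2 − 1 = 1; critical value at α = 0.05 is 3.841.
Since 0.081 < 3.841, we fail to reject the null hypothesis — the data are consistent with the 3:1 ratio.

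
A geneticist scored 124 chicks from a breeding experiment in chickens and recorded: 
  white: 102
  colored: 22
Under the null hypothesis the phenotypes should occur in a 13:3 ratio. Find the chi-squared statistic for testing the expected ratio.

0.083

The 13:3 ratio has 16 parts, so with N = 124 the expected counts are:
  white: 124 × 13/16 = 100.75
  colored: 124 × 3/16 = 23.25
χ² = Σ (O − E)² / E
  white: (102 − 100.75)² / 100.75 = 0.0155
  colored: (22 − 23.25)² / 23.25 = 0.0672
χ² = 0.0155 + 0.0672 = 0.0827 ≈ 0.083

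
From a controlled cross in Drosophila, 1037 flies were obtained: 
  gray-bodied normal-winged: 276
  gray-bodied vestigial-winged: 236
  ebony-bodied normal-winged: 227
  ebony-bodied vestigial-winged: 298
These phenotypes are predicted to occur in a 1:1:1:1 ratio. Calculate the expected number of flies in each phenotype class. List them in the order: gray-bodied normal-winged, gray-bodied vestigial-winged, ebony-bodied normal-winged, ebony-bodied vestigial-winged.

Under the 1:1:1:1 hypothesis (Σ ratio = 4, N = 1037):
  gray-bodied normal-winged: 1037 × 1/4 = 259.25
  gray-bodied vestigial-winged: 1037 × 1/4 = 259.25
  ebony-bodied normal-winged: 1037 × 1/4 = 259.25
  ebony-bodied vestigial-winged: 1037 × 1/4 = 259.25

259.25, 259.25, 259.25, 259.25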